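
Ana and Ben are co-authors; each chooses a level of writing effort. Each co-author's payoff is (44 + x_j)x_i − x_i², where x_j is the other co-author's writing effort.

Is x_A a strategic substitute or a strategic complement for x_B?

Ana's payoff is (44 + x_B)x_A − x_A².
∂π/∂x_A = 44 + x_B − 2x_A = 0, so x_A = 22 + 0.5x_B.
The best-response slope dx_A/dx_B = 0.5 > 0: the reaction function is upward-sloping, so the choices are strategic complements.

strategic complements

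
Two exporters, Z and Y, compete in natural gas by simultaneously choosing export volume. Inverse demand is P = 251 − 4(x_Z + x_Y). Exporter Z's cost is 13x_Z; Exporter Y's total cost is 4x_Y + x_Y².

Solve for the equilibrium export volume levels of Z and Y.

21.75, 16

Exporter Z's profit: π = x_Z(251 − 4(x_Z + x_Y)) − 13x_Z.
∂π/∂x_Z = 238 − 8x_Z − 4x_Y = 0, so x_Z = 29.75 − 0.5x_Y.
For Y: ∂π/∂x_Y = 247 − 10x_Y − 4x_Z = 0 ⇒ x_Y = 24.7 − 0.4x_Z.
Plugging x_Y into Z's best response: x_Z = 29.75 − 0.5(24.7 − 0.4x_Z) ⇒ 0.8x_Z = 17.4, so x_Z = 21.75.
Then x_Y = 24.7 − 0.4·21.75 = 16.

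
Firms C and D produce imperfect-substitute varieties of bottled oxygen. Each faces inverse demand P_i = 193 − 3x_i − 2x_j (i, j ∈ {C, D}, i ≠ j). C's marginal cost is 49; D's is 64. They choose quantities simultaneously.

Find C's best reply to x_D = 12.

20

Firm C's profit: π = x_C(193 − 3x_C − 2x_D) − 49x_C.
∂π/∂x_C = 144 − 6x_C − 2x_D = 0 ⇒ x_C = 24 − (1/3)x_D.
At x_D = 12: x_C = 24 − (1/3)·12 = 20.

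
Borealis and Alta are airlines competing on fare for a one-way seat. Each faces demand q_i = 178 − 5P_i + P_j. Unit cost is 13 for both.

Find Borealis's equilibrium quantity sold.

Borealis's profit: π = (P_{Borealis} − 13)(178 − 5P_{Borealis} + P_{Alta}).
∂π/∂P_{Borealis} = 243 − 10P_{Borealis} + P_{Alta} = 0 ⇒ P_{Borealis} = 24.3 + 0.1P_{Alta}.
Setting P_{Borealis} = P_{Alta} in the reaction function: P_{Borealis} = 24.3 + 0.1P_{Borealis}, so P_{Borealis} = 24.3 / 0.9 = 27.
q_{Borealis} = 178 − 5·27 + 27 = 70.

70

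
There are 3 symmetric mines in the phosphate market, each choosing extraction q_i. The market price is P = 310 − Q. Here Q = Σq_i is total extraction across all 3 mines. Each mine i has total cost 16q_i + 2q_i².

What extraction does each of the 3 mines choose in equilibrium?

36.75

A representative mine's profit is π_i = q_i(310 − Q) − 16q_i − 2q_i², with Q = q_i + Σ_{j≠i} q_j.
First-order condition: 294 − 6q_i − Σ_{j≠i} q_j = 0.
In a symmetric equilibrium every mine chooses the same q, so Σ_{j≠i} q_j = 2q. The condition becomes 294 − 8q = 0, giving q = 294/8 = 36.75.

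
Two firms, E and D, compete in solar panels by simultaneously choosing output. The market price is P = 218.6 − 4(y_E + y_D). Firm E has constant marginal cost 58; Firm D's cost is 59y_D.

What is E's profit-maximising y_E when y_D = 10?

15.075

Firm E's profit: π = y_E(218.6 − 4(y_E + y_D)) − 58y_E.
∂π/∂y_E = 160.6 − 8y_E − 4y_D = 0, so y_E = 20.075 − 0.5y_D.
At y_D = 10: y_E = 20.075 − 0.5·10 = 15.075.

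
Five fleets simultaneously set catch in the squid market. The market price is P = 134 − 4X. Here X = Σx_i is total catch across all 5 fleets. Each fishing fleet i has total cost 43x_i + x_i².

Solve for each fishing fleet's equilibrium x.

A representative fishing fleet's profit is π_i = x_i(134 − 4X) − 43x_i − x_i², with X = x_i + Σ_{j≠i} x_j.
First-order condition: 91 − 10x_i − 4Σ_{j≠i} x_j = 0.
Imposing symmetry (x_j = x for all j) turns Σ_{j≠i} x_j into 4x, so 91 = 26x and x = 3.5.

3.5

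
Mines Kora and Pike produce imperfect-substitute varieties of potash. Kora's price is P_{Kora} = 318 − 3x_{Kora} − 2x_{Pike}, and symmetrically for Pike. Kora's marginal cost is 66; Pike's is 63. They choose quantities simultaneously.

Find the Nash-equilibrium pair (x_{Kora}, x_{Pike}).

31.3125, 32.0625

Mine Kora's profit: π = x_{Kora}(318 − 3x_{Kora} − 2x_{Pike}) − 66x_{Kora}.
∂π/∂x_{Kora} = 252 − 6x_{Kora} − 2x_{Pike} = 0 ⇒ x_{Kora} = 42 − (1/3)x_{Pike}.
Similarly x_{Pike} = 42.5 − (1/3)x_{Kora}.
Plugging x_{Pike} into Kora's best response: x_{Kora} = 42 − (1/3)(42.5 − (1/3)x_{Kora}) ⇒ (8/9)x_{Kora} = 167/6, so x_{Kora} = 31.3125.
Then x_{Pike} = 42.5 − (1/3)·31.3125 = 32.0625.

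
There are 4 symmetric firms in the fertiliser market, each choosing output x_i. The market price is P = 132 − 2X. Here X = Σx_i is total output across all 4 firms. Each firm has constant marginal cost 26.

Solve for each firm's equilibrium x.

10.6

A representative firm's profit is π_i = x_i(132 − 2X) − 26x_i, with X = x_i + Σ_{j≠i} x_j.
First-order condition: 106 − 4x_i − 2Σ_{j≠i} x_j = 0.
Imposing symmetry (x_j = x for all j) turns Σ_{j≠i} x_j into 3x, so 106 = 10x and x = 10.6.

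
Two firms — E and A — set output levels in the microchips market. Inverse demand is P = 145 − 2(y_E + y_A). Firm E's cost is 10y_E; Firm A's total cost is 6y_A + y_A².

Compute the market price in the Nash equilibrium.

Firm E's profit: π = y_E(145 − 2(y_E + y_A)) − 10y_E.
∂π/∂y_E = 135 − 4y_E − 2y_A = 0, so y_E = 33.75 − 0.5y_A.
For A: ∂π/∂y_A = 139 − 6y_A − 2y_E = 0 ⇒ y_A = 139/6 − (1/3)y_E.
Plugging y_A into E's best response: y_E = 33.75 − 0.5(139/6 − (1/3)y_E) ⇒ (5/6)y_E = 133/6, so y_E = 26.6.
Then y_A = 139/6 − (1/3)·26.6 = 14.3.
Equilibrium price: P = 145 − 2·40.9 = 63.2.

63.2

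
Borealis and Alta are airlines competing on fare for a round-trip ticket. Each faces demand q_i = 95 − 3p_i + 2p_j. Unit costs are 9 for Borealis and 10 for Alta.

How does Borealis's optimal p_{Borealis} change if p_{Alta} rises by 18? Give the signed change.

Borealis's profit: π = (p_{Borealis} − 9)(95 − 3p_{Borealis} + 2p_{Alta}).
∂π/∂p_{Borealis} = 122 − 6p_{Borealis} + 2p_{Alta} = 0 ⇒ p_{Borealis} = 61/3 + (1/3)p_{Alta}.
The reaction-function slope is 1/3, so an 18-unit rise in p_{Alta} moves p_{Borealis} by 1/3 × 18 = 6. Borealis's best response rises — the actions are strategic complements.

6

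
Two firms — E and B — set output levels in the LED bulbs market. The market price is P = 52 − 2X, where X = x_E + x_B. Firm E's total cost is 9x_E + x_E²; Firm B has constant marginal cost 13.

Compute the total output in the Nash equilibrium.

12.1

Firm E's profit: π = x_E(52 − 2(x_E + x_B)) − 9x_E − x_E².
∂π/∂x_E = 43 − 6x_E − 2x_B = 0, so x_E = 43/6 − (1/3)x_B.
For B: ∂π/∂x_B = 39 − 4x_B − 2x_E = 0 ⇒ x_B = 9.75 − 0.5x_E.
Substituting the second reaction function into the first: x_E = 43/6 − (1/3)(9.75 − 0.5x_E), which gives (5/6)x_E = 47/12 ⇒ x_E = 4.7.
Then x_B = 9.75 − 0.5·4.7 = 7.4.
Total output: 4.7 + 7.4 = 12.1.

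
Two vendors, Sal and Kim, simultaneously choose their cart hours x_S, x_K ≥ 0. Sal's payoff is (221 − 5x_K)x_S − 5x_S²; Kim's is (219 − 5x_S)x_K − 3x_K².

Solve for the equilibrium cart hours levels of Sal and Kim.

6.6, 31

Expanding Sal's payoff: 221x_S − 5x_Kx_S − 5x_S².
∂π/∂x_S = 221 − 5x_K − 10x_S = 0, so x_S = 22.1 − 0.5x_K.
Likewise for Kim: x_K = 36.5 − (5/6)x_S.
Plugging x_K into Sal's best response: x_S = 22.1 − 0.5(36.5 − (5/6)x_S) ⇒ (7/12)x_S = 3.85, so x_S = 6.6.
Then x_K = 36.5 − (5/6)·6.6 = 31.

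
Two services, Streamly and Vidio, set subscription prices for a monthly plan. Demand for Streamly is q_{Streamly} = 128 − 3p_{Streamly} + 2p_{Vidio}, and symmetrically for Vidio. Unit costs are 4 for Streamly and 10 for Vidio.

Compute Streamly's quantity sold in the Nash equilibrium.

96.375

Streamly's profit: π = (p_{Streamly} − 4)(128 − 3p_{Streamly} + 2p_{Vidio}).
∂π/∂p_{Streamly} = 140 − 6p_{Streamly} + 2p_{Vidio} = 0 ⇒ p_{Streamly} = 70/3 + (1/3)p_{Vidio}.
Similarly p_{Vidio} = 79/3 + (1/3)p_{Streamly}.
Plugging p_{Vidio} into Streamly's best response: p_{Streamly} = 70/3 + (1/3)(79/3 + (1/3)p_{Streamly}) ⇒ (8/9)p_{Streamly} = 289/9, so p_{Streamly} = 36.125.
Then p_{Vidio} = 79/3 + (1/3)·36.125 = 38.375.
q_{Streamly} = 128 − 3·36.125 + 2·38.375 = 96.375.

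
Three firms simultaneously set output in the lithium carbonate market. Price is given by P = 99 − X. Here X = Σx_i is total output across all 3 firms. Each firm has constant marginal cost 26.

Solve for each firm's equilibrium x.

18.25

A representative firm's profit is π_i = x_i(99 − X) − 26x_i, with X = x_i + Σ_{j≠i} x_j.
First-order condition: 73 − 2x_i − Σ_{j≠i} x_j = 0.
In a symmetric equilibrium every firm chooses the same x, so Σ_{j≠i} x_j = 2x. The condition becomes 73 − 4x = 0, giving x = 73/4 = 18.25.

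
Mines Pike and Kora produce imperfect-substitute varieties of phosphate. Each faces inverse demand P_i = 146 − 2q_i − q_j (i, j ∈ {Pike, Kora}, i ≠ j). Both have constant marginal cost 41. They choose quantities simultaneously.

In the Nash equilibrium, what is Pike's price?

Mine Pike's profit: π = q_{Pike}(146 − 2q_{Pike} − q_{Kora}) − 41q_{Pike}.
∂π/∂q_{Pike} = 105 − 4q_{Pike} − q_{Kora} = 0 ⇒ q_{Pike} = 26.25 − 0.25q_{Kora}.
Setting q_{Pike} = q_{Kora} in the reaction function: q_{Pike} = 26.25 − 0.25q_{Pike}, so q_{Pike} = 26.25 / 1.25 = 21.
P_{Pike} = 146 − 2·21 − 21 = 83.

83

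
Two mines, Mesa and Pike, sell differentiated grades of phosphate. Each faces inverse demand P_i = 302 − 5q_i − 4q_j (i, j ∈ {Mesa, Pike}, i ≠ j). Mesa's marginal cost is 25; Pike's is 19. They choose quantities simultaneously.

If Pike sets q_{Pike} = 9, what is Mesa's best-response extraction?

24.1

Mine Mesa's profit: π = q_{Mesa}(302 − 5q_{Mesa} − 4q_{Pike}) − 25q_{Mesa}.
∂π/∂q_{Mesa} = 277 − 10q_{Mesa} − 4q_{Pike} = 0 ⇒ q_{Mesa} = 27.7 − 0.4q_{Pike}.
At q_{Pike} = 9: q_{Mesa} = 27.7 − 0.4·9 = 24.1.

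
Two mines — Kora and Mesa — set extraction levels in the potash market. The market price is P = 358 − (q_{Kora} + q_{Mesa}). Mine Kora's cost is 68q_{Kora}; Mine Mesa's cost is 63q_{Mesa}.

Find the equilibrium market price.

163

Mine Kora's profit: π = q_{Kora}(358 − (q_{Kora} + q_{Mesa})) − 68q_{Kora}.
∂π/∂q_{Kora} = 290 − 2q_{Kora} − q_{Mesa} = 0, so q_{Kora} = 145 − 0.5q_{Mesa}.
By the same steps for Mesa: q_{Mesa} = 147.5 − 0.5q_{Kora}.
Substituting the second reaction function into the first: q_{Kora} = 145 − 0.5(147.5 − 0.5q_{Kora}), which gives 0.75q_{Kora} = 71.25 ⇒ q_{Kora} = 95.
Then q_{Mesa} = 147.5 − 0.5·95 = 100.
Equilibrium price: P = 358 − 195 = 163.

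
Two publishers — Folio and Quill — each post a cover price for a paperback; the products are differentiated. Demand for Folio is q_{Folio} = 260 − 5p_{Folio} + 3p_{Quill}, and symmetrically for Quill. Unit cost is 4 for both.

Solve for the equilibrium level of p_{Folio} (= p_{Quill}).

Folio's profit: π = (p_{Folio} − 4)(260 − 5p_{Folio} + 3p_{Quill}).
∂π/∂p_{Folio} = 280 − 10p_{Folio} + 3p_{Quill} = 0 ⇒ p_{Folio} = 28 + 0.3p_{Quill}.
Setting p_{Folio} = p_{Quill} in the reaction function: p_{Folio} = 28 + 0.3p_{Folio}, so p_{Folio} = 28 / 0.7 = 40.

40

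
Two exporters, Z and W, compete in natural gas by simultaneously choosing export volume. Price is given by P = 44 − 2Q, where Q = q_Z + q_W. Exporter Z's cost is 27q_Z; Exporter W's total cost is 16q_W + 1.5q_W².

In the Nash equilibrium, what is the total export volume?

Exporter Z's profit: π = q_Z(44 − 2(q_Z + q_W)) − 27q_Z.
∂π/∂q_Z = 17 − 4q_Z − 2q_W = 0, so q_Z = 4.25 − 0.5q_W.
For W: ∂π/∂q_W = 28 − 7q_W − 2q_Z = 0 ⇒ q_W = 4 − (2/7)q_Z.
Plugging q_W into Z's best response: q_Z = 4.25 − 0.5(4 − (2/7)q_Z) ⇒ (6/7)q_Z = 2.25, so q_Z = 2.625.
Then q_W = 4 − (2/7)·2.625 = 3.25.
Total export volume: 2.625 + 3.25 = 5.875.

5.875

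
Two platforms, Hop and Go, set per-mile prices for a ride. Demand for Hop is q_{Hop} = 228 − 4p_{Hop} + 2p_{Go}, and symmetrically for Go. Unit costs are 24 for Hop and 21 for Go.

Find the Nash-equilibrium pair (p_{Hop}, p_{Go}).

53.6, 52.4

Hop's profit: π = (p_{Hop} − 24)(228 − 4p_{Hop} + 2p_{Go}).
∂π/∂p_{Hop} = 324 − 8p_{Hop} + 2p_{Go} = 0 ⇒ p_{Hop} = 40.5 + 0.25p_{Go}.
Similarly p_{Go} = 39 + 0.25p_{Hop}.
Solving the two reaction functions simultaneously: (1 − (0.25)(0.25))p_{Hop} = 40.5 + 0.25·39, so 0.9375p_{Hop} = 50.25 and p_{Hop} = 53.6.
Then p_{Go} = 39 + 0.25·53.6 = 52.4.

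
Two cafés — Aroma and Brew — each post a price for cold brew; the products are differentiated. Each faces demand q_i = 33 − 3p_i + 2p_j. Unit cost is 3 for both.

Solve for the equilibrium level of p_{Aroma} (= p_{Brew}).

Aroma's profit: π = (p_{Aroma} − 3)(33 − 3p_{Aroma} + 2p_{Brew}).
∂π/∂p_{Aroma} = 42 − 6p_{Aroma} + 2p_{Brew} = 0 ⇒ p_{Aroma} = 7 + (1/3)p_{Brew}.
By symmetry p_{Brew} = p_{Aroma}; substituting into the reaction function, (2/3)p_{Aroma} = 7 and p_{Aroma} = 10.5.

10.5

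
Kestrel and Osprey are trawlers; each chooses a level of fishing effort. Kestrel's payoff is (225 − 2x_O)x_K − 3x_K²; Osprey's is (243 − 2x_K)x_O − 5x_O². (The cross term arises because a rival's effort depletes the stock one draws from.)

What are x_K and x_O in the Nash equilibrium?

31.5, 18

Expanding Kestrel's payoff: 225x_K − 2x_Ox_K − 3x_K².
∂π/∂x_K = 225 − 2x_O − 6x_K = 0, so x_K = 37.5 − (1/3)x_O.
Likewise for Osprey: x_O = 24.3 − 0.2x_K.
Substituting the second reaction function into the first: x_K = 37.5 − (1/3)(24.3 − 0.2x_K), which gives (14/15)x_K = 29.4 ⇒ x_K = 31.5.
Then x_O = 24.3 − 0.2·31.5 = 18.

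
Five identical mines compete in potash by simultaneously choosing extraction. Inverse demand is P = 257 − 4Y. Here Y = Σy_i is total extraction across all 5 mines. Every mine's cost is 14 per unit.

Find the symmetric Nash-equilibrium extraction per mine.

A representative mine's profit is π_i = y_i(257 − 4Y) − 14y_i, with Y = y_i + Σ_{j≠i} y_j.
First-order condition: 243 − 8y_i − 4Σ_{j≠i} y_j = 0.
With identical mines, set every y_j = y: then 243 − 8y − 16y = 0, i.e. y = 243/24 = 10.125.

10.125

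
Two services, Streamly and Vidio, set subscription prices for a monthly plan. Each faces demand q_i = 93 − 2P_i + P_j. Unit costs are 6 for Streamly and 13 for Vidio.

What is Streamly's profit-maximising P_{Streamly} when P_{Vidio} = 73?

Streamly's profit: π = (P_{Streamly} − 6)(93 − 2P_{Streamly} + P_{Vidio}).
∂π/∂P_{Streamly} = 105 − 4P_{Streamly} + P_{Vidio} = 0 ⇒ P_{Streamly} = 26.25 + 0.25P_{Vidio}.
At P_{Vidio} = 73: P_{Streamly} = 26.25 + 0.25·73 = 44.5.

44.5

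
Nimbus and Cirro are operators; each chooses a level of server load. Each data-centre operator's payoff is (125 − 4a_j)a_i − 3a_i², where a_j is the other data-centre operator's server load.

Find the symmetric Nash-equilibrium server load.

12.5

Nimbus's payoff is (125 − 4a_C)a_N − 3a_N².
∂π/∂a_N = 125 − 4a_C − 6a_N = 0, so a_N = 125/6 − (2/3)a_C.
Setting a_N = a_C in the reaction function: a_N = 125/6 − (2/3)a_N, so a_N = (125/6) / (5/3) = 12.5.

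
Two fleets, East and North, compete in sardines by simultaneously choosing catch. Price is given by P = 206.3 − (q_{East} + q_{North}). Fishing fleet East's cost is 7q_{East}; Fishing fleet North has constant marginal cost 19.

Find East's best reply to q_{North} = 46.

76.65

Fishing fleet East's profit: π = q_{East}(206.3 − (q_{East} + q_{North})) − 7q_{East}.
∂π/∂q_{East} = 199.3 − 2q_{East} − q_{North} = 0, so q_{East} = 99.65 − 0.5q_{North}.
At q_{North} = 46: q_{East} = 99.65 − 0.5·46 = 76.65.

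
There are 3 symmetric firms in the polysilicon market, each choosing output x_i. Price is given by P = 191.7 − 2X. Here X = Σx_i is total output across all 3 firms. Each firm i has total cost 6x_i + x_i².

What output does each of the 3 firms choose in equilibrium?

A representative firm's profit is π_i = x_i(191.7 − 2X) − 6x_i − x_i², with X = x_i + Σ_{j≠i} x_j.
First-order condition: 185.7 − 6x_i − 2Σ_{j≠i} x_j = 0.
In a symmetric equilibrium every firm chooses the same x, so Σ_{j≠i} x_j = 2x. The condition becomes 185.7 − 10x = 0, giving x = 185.7/10 = 18.57.

18.57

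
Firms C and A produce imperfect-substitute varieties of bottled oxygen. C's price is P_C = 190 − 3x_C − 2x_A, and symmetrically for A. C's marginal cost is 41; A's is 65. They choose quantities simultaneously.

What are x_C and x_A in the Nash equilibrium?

20.125, 14.125

Firm C's profit: π = x_C(190 − 3x_C − 2x_A) − 41x_C.
∂π/∂x_C = 149 − 6x_C − 2x_A = 0 ⇒ x_C = 149/6 − (1/3)x_A.
Similarly x_A = 125/6 − (1/3)x_C.
Solving the two reaction functions simultaneously: (1 − (−1/3)(−1/3))x_C = 149/6 − (1/3)·(125/6), so (8/9)x_C = 161/9 and x_C = 20.125.
Then x_A = 125/6 − (1/3)·20.125 = 14.125.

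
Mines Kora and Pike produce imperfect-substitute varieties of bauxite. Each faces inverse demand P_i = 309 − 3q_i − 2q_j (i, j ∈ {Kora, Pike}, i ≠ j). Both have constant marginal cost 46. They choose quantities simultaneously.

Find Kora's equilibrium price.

Mine Kora's profit: π = q_{Kora}(309 − 3q_{Kora} − 2q_{Pike}) − 46q_{Kora}.
∂π/∂q_{Kora} = 263 − 6q_{Kora} − 2q_{Pike} = 0 ⇒ q_{Kora} = 263/6 − (1/3)q_{Pike}.
Setting q_{Kora} = q_{Pike} in the reaction function: q_{Kora} = 263/6 − (1/3)q_{Kora}, so q_{Kora} = (263/6) / (4/3) = 32.875.
P_{Kora} = 309 − 3·32.875 − 2·32.875 = 144.625.

144.625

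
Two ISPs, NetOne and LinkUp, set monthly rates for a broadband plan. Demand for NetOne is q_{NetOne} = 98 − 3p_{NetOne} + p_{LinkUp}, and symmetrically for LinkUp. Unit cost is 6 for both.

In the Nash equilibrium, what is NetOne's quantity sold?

NetOne's profit: π = (p_{NetOne} − 6)(98 − 3p_{NetOne} + p_{LinkUp}).
∂π/∂p_{NetOne} = 116 − 6p_{NetOne} + p_{LinkUp} = 0 ⇒ p_{NetOne} = 58/3 + (1/6)p_{LinkUp}.
By symmetry p_{LinkUp} = p_{NetOne}; substituting into the reaction function, (5/6)p_{NetOne} = 58/3 and p_{NetOne} = 23.2.
q_{NetOne} = 98 − 3·23.2 + 23.2 = 51.6.

51.6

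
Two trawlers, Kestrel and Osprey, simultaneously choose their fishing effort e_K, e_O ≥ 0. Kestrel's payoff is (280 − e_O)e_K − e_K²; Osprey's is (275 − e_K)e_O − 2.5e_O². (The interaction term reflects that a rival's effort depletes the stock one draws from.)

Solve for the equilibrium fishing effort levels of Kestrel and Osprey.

125, 30

Expanding Kestrel's payoff: 280e_K − e_Oe_K − e_K².
∂π/∂e_K = 280 − e_O − 2e_K = 0, so e_K = 140 − 0.5e_O.
Likewise for Osprey: e_O = 55 − 0.2e_K.
Substituting the second reaction function into the first: e_K = 140 − 0.5(55 − 0.2e_K), which gives 0.9e_K = 112.5 ⇒ e_K = 125.
Then e_O = 55 − 0.2·125 = 30.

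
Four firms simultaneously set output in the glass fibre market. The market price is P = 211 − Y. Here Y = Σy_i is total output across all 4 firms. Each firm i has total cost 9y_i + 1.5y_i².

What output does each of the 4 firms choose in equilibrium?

25.25

A representative firm's profit is π_i = y_i(211 − Y) − 9y_i − 1.5y_i², with Y = y_i + Σ_{j≠i} y_j.
First-order condition: 202 − 5y_i − Σ_{j≠i} y_j = 0.
In a symmetric equilibrium every firm chooses the same y, so Σ_{j≠i} y_j = 3y. The condition becomes 202 − 8y = 0, giving y = 202/8 = 25.25.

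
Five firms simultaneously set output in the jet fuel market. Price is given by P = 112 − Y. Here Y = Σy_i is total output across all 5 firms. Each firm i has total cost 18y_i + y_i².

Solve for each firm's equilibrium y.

A representative firm's profit is π_i = y_i(112 − Y) − 18y_i − y_i², with Y = y_i + Σ_{j≠i} y_j.
First-order condition: 94 − 4y_i − Σ_{j≠i} y_j = 0.
With identical firms, set every y_j = y: then 94 − 4y − 4y = 0, i.e. y = 94/8 = 11.75.

11.75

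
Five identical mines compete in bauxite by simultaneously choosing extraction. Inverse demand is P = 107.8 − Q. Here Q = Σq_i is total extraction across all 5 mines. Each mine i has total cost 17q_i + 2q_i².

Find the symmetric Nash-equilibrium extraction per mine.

A representative mine's profit is π_i = q_i(107.8 − Q) − 17q_i − 2q_i², with Q = q_i + Σ_{j≠i} q_j.
First-order condition: 90.8 − 6q_i − Σ_{j≠i} q_j = 0.
In a symmetric equilibrium every mine chooses the same q, so Σ_{j≠i} q_j = 4q. The condition becomes 90.8 − 10q = 0, giving q = 90.8/10 = 9.08.

9.08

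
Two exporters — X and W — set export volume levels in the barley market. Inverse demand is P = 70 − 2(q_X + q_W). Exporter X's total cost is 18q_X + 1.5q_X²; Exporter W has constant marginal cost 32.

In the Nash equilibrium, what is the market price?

Exporter X's profit: π = q_X(70 − 2(q_X + q_W)) − 18q_X − 1.5q_X².
∂π/∂q_X = 52 − 7q_X − 2q_W = 0, so q_X = 52/7 − (2/7)q_W.
For W: ∂π/∂q_W = 38 − 4q_W − 2q_X = 0 ⇒ q_W = 9.5 − 0.5q_X.
Solving the two reaction functions simultaneously: (1 − (−2/7)(−0.5))q_X = 52/7 − (2/7)·9.5, so (6/7)q_X = 33/7 and q_X = 5.5.
Then q_W = 9.5 − 0.5·5.5 = 6.75.
Equilibrium price: P = 70 − 2·12.25 = 45.5.

45.5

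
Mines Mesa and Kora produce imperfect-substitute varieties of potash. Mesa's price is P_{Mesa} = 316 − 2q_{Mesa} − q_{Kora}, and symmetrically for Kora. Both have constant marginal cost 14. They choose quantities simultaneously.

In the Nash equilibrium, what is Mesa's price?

134.8

Mine Mesa's profit: π = q_{Mesa}(316 − 2q_{Mesa} − q_{Kora}) − 14q_{Mesa}.
∂π/∂q_{Mesa} = 302 − 4q_{Mesa} − q_{Kora} = 0 ⇒ q_{Mesa} = 75.5 − 0.25q_{Kora}.
The game is symmetric, so in equilibrium q_{Kora} = q_{Mesa}: the reaction function gives 1.25q_{Mesa} = 75.5, hence q_{Mesa} = 60.4.
P_{Mesa} = 316 − 2·60.4 − 60.4 = 134.8.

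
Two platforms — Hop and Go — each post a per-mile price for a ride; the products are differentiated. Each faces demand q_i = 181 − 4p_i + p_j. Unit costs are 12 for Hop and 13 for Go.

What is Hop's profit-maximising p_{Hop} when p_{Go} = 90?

39.875

Hop's profit: π = (p_{Hop} − 12)(181 − 4p_{Hop} + p_{Go}).
∂π/∂p_{Hop} = 229 − 8p_{Hop} + p_{Go} = 0 ⇒ p_{Hop} = 28.625 + 0.125p_{Go}.
At p_{Go} = 90: p_{Hop} = 28.625 + 0.125·90 = 39.875.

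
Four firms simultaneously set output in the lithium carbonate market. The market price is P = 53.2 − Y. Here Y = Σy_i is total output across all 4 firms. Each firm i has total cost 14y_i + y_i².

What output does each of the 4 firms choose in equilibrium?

A representative firm's profit is π_i = y_i(53.2 − Y) − 14y_i − y_i², with Y = y_i + Σ_{j≠i} y_j.
First-order condition: 39.2 − 4y_i − Σ_{j≠i} y_j = 0.
Imposing symmetry (y_j = y for all j) turns Σ_{j≠i} y_j into 3y, so 39.2 = 7y and y = 5.6.

5.6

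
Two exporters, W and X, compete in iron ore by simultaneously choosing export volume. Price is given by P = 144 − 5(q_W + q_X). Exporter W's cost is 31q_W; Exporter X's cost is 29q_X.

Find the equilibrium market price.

68

Exporter W's profit: π = q_W(144 − 5(q_W + q_X)) − 31q_W.
∂π/∂q_W = 113 − 10q_W − 5q_X = 0, so q_W = 11.3 − 0.5q_X.
By the same steps for X: q_X = 11.5 − 0.5q_W.
Solving the two reaction functions simultaneously: (1 − (−0.5)(−0.5))q_W = 11.3 − 0.5·11.5, so 0.75q_W = 5.55 and q_W = 7.4.
Then q_X = 11.5 − 0.5·7.4 = 7.8.
Equilibrium price: P = 144 − 5·15.2 = 68.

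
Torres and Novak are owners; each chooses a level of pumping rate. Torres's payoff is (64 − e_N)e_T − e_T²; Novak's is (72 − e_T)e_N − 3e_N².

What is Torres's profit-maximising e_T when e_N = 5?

Expanding Torres's payoff: 64e_T − e_Ne_T − e_T².
∂π/∂e_T = 64 − e_N − 2e_T = 0, so e_T = 32 − 0.5e_N.
At e_N = 5: e_T = 32 − 0.5·5 = 29.5.

29.5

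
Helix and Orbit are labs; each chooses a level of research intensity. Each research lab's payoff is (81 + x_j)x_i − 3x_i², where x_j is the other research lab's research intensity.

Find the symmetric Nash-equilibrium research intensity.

Helix's payoff is (81 + x_O)x_H − 3x_H².
∂π/∂x_H = 81 + x_O − 6x_H = 0, so x_H = 13.5 + (1/6)x_O.
The game is symmetric, so in equilibrium x_O = x_H: the reaction function gives (5/6)x_H = 13.5, hence x_H = 16.2.

16.2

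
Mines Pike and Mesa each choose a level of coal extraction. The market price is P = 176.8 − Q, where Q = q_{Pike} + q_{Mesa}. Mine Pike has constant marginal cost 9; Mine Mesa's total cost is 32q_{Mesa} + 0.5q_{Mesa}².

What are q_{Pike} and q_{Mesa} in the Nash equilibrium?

Mine Pike's profit: π = q_{Pike}(176.8 − (q_{Pike} + q_{Mesa})) − 9q_{Pike}.
∂π/∂q_{Pike} = 167.8 − 2q_{Pike} − q_{Mesa} = 0, so q_{Pike} = 83.9 − 0.5q_{Mesa}.
For Mesa: ∂π/∂q_{Mesa} = 144.8 − 3q_{Mesa} − q_{Pike} = 0 ⇒ q_{Mesa} = 724/15 − (1/3)q_{Pike}.
Plugging q_{Mesa} into Pike's best response: q_{Pike} = 83.9 − 0.5(724/15 − (1/3)q_{Pike}) ⇒ (5/6)q_{Pike} = 1793/30, so q_{Pike} = 71.72.
Then q_{Mesa} = 724/15 − (1/3)·71.72 = 24.36.

71.72, 24.36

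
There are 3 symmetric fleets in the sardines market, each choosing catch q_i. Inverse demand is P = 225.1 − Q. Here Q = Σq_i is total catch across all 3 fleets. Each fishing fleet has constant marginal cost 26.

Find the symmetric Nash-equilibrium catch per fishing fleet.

49.775

A representative fishing fleet's profit is π_i = q_i(225.1 − Q) − 26q_i, with Q = q_i + Σ_{j≠i} q_j.
First-order condition: 199.1 − 2q_i − Σ_{j≠i} q_j = 0.
Imposing symmetry (q_j = q for all j) turns Σ_{j≠i} q_j into 2q, so 199.1 = 4q and q = 49.775.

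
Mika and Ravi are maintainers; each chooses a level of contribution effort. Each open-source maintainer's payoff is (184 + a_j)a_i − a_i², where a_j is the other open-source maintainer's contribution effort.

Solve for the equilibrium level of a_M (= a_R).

Mika's payoff is (184 + a_R)a_M − a_M².
∂π/∂a_M = 184 + a_R − 2a_M = 0, so a_M = 92 + 0.5a_R.
The game is symmetric, so in equilibrium a_R = a_M: the reaction function gives 0.5a_M = 92, hence a_M = 184.

184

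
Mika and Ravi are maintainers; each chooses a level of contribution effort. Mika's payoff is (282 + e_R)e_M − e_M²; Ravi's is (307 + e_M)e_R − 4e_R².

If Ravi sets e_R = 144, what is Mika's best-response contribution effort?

213

Expanding Mika's payoff: 282e_M + e_Re_M − e_M².
∂π/∂e_M = 282 + e_R − 2e_M = 0, so e_M = 141 + 0.5e_R.
At e_R = 144: e_M = 141 + 0.5·144 = 213.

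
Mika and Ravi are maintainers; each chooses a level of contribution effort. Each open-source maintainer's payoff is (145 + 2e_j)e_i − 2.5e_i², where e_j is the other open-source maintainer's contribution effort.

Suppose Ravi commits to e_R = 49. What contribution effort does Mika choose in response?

48.6

Mika's payoff is (145 + 2e_R)e_M − 2.5e_M².
∂π/∂e_M = 145 + 2e_R − 5e_M = 0, so e_M = 29 + 0.4e_R.
At e_R = 49: e_M = 29 + 0.4·49 = 48.6.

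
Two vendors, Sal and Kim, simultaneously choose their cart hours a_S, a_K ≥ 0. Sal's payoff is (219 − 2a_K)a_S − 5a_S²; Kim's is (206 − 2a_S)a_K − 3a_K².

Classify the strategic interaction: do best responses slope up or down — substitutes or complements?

strategic substitutes

Expanding Sal's payoff: 219a_S − 2a_Ka_S − 5a_S².
∂π/∂a_S = 219 − 2a_K − 10a_S = 0, so a_S = 21.9 − 0.2a_K.
The best-response slope da_S/da_K = −0.2 < 0: the reaction function is downward-sloping, so the choices are strategic substitutes.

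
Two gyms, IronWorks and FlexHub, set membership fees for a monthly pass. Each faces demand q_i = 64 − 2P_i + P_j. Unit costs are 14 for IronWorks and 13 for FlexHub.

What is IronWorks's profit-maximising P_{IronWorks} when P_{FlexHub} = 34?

IronWorks's profit: π = (P_{IronWorks} − 14)(64 − 2P_{IronWorks} + P_{FlexHub}).
∂π/∂P_{IronWorks} = 92 − 4P_{IronWorks} + P_{FlexHub} = 0 ⇒ P_{IronWorks} = 23 + 0.25P_{FlexHub}.
At P_{FlexHub} = 34: P_{IronWorks} = 23 + 0.25·34 = 31.5.

31.5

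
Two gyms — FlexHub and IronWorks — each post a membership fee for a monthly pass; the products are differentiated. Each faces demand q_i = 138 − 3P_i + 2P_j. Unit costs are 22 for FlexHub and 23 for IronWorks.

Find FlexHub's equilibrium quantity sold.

87.5625

FlexHub's profit: π = (P_{FlexHub} − 22)(138 − 3P_{FlexHub} + 2P_{IronWorks}).
∂π/∂P_{FlexHub} = 204 − 6P_{FlexHub} + 2P_{IronWorks} = 0 ⇒ P_{FlexHub} = 34 + (1/3)P_{IronWorks}.
Similarly P_{IronWorks} = 34.5 + (1/3)P_{FlexHub}.
Solving the two reaction functions simultaneously: (1 − (1/3)(1/3))P_{FlexHub} = 34 + (1/3)·34.5, so (8/9)P_{FlexHub} = 45.5 and P_{FlexHub} = 51.1875.
Then P_{IronWorks} = 34.5 + (1/3)·51.1875 = 51.5625.
q_{FlexHub} = 138 − 3·51.1875 + 2·51.5625 = 87.5625.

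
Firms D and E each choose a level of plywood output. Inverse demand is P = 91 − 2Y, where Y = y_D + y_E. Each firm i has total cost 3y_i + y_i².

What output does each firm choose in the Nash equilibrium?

Firm D's profit: π = y_D(91 − 2(y_D + y_E)) − 3y_D − y_D².
∂π/∂y_D = 88 − 6y_D − 2y_E = 0, so y_D = 44/3 − (1/3)y_E.
By symmetry y_E = y_D; substituting into the reaction function, (4/3)y_D = 44/3 and y_D = 11.

11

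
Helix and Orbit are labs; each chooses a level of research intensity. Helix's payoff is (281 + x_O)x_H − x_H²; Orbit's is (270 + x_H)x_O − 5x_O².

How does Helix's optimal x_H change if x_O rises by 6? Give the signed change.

3

Expanding Helix's payoff: 281x_H + x_Ox_H − x_H².
∂π/∂x_H = 281 + x_O − 2x_H = 0, so x_H = 140.5 + 0.5x_O.
The reaction-function slope is 0.5, so a 6-unit rise in x_O moves x_H by 0.5 × 6 = 3. Helix's best response rises — the actions are strategic complements.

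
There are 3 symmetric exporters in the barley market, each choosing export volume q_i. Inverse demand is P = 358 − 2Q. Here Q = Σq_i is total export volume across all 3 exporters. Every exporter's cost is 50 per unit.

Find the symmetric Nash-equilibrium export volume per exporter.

A representative exporter's profit is π_i = q_i(358 − 2Q) − 50q_i, with Q = q_i + Σ_{j≠i} q_j.
First-order condition: 308 − 4q_i − 2Σ_{j≠i} q_j = 0.
Imposing symmetry (q_j = q for all j) turns Σ_{j≠i} q_j into 2q, so 308 = 8q and q = 38.5.

38.5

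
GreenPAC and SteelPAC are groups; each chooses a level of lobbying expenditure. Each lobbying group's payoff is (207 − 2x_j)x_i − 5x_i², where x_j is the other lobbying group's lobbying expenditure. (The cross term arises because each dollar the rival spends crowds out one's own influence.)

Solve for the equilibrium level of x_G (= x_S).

17.25

GreenPAC's payoff is (207 − 2x_S)x_G − 5x_G².
∂π/∂x_G = 207 − 2x_S − 10x_G = 0, so x_G = 20.7 − 0.2x_S.
The game is symmetric, so in equilibrium x_S = x_G: the reaction function gives 1.2x_G = 20.7, hence x_G = 17.25.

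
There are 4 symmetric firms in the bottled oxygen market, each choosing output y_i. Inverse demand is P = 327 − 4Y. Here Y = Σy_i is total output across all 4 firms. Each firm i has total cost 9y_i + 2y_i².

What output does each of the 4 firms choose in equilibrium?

A representative firm's profit is π_i = y_i(327 − 4Y) − 9y_i − 2y_i², with Y = y_i + Σ_{j≠i} y_j.
First-order condition: 318 − 12y_i − 4Σ_{j≠i} y_j = 0.
With identical firms, set every y_j = y: then 318 − 12y − 12y = 0, i.e. y = 318/24 = 13.25.

13.25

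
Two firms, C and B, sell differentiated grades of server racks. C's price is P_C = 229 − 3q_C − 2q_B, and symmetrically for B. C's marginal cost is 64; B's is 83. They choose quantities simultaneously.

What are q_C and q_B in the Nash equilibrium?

Firm C's profit: π = q_C(229 − 3q_C − 2q_B) − 64q_C.
∂π/∂q_C = 165 − 6q_C − 2q_B = 0 ⇒ q_C = 27.5 − (1/3)q_B.
Similarly q_B = 73/3 − (1/3)q_C.
Plugging q_B into C's best response: q_C = 27.5 − (1/3)(73/3 − (1/3)q_C) ⇒ (8/9)q_C = 349/18, so q_C = 21.8125.
Then q_B = 73/3 − (1/3)·21.8125 = 17.0625.

21.8125, 17.0625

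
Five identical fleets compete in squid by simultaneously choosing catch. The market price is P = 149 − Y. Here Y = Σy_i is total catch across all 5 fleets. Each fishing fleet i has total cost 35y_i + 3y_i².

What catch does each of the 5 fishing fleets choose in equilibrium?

9.5

A representative fishing fleet's profit is π_i = y_i(149 − Y) − 35y_i − 3y_i², with Y = y_i + Σ_{j≠i} y_j.
First-order condition: 114 − 8y_i − Σ_{j≠i} y_j = 0.
In a symmetric equilibrium every fishing fleet chooses the same y, so Σ_{j≠i} y_j = 4y. The condition becomes 114 − 12y = 0, giving y = 114/12 = 9.5.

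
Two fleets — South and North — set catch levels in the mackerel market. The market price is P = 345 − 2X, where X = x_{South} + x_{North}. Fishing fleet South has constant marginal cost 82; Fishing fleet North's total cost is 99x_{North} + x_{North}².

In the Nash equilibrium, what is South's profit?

Fishing fleet South's profit: π = x_{South}(345 − 2(x_{South} + x_{North})) − 82x_{South}.
∂π/∂x_{South} = 263 − 4x_{South} − 2x_{North} = 0, so x_{South} = 65.75 − 0.5x_{North}.
For North: ∂π/∂x_{North} = 246 − 6x_{North} − 2x_{South} = 0 ⇒ x_{North} = 41 − (1/3)x_{South}.
Plugging x_{North} into South's best response: x_{South} = 65.75 − 0.5(41 − (1/3)x_{South}) ⇒ (5/6)x_{South} = 45.25, so x_{South} = 54.3.
Then x_{North} = 41 − (1/3)·54.3 = 22.9.
Price P = 345 − 2·77.2 = 190.6.
South's profit: (190.6 − 82)·54.3 = 5896.98.

5896.98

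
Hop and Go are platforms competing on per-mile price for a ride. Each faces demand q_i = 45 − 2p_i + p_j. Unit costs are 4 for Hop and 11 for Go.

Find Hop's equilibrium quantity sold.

Hop's profit: π = (p_{Hop} − 4)(45 − 2p_{Hop} + p_{Go}).
∂π/∂p_{Hop} = 53 − 4p_{Hop} + p_{Go} = 0 ⇒ p_{Hop} = 13.25 + 0.25p_{Go}.
Similarly p_{Go} = 16.75 + 0.25p_{Hop}.
Substituting the second reaction function into the first: p_{Hop} = 13.25 + 0.25(16.75 + 0.25p_{Hop}), which gives 0.9375p_{Hop} = 17.4375 ⇒ p_{Hop} = 18.6.
Then p_{Go} = 16.75 + 0.25·18.6 = 21.4.
q_{Hop} = 45 − 2·18.6 + 21.4 = 29.2.

29.2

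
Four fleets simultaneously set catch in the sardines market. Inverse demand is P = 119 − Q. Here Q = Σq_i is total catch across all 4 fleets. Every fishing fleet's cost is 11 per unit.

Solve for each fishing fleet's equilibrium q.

21.6

A representative fishing fleet's profit is π_i = q_i(119 − Q) − 11q_i, with Q = q_i + Σ_{j≠i} q_j.
First-order condition: 108 − 2q_i − Σ_{j≠i} q_j = 0.
Imposing symmetry (q_j = q for all j) turns Σ_{j≠i} q_j into 3q, so 108 = 5q and q = 21.6.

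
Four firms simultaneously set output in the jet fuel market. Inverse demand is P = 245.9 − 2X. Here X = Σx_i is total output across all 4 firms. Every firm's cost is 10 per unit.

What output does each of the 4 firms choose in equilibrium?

23.59

A representative firm's profit is π_i = x_i(245.9 − 2X) − 10x_i, with X = x_i + Σ_{j≠i} x_j.
First-order condition: 235.9 − 4x_i − 2Σ_{j≠i} x_j = 0.
In a symmetric equilibrium every firm chooses the same x, so Σ_{j≠i} x_j = 3x. The condition becomes 235.9 − 10x = 0, giving x = 235.9/10 = 23.59.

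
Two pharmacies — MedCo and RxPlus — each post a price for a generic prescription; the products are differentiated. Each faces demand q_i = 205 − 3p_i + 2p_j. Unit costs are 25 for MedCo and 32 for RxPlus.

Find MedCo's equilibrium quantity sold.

138.9375

MedCo's profit: π = (p_{MedCo} − 25)(205 − 3p_{MedCo} + 2p_{RxPlus}).
∂π/∂p_{MedCo} = 280 − 6p_{MedCo} + 2p_{RxPlus} = 0 ⇒ p_{MedCo} = 140/3 + (1/3)p_{RxPlus}.
Similarly p_{RxPlus} = 301/6 + (1/3)p_{MedCo}.
Solving the two reaction functions simultaneously: (1 − (1/3)(1/3))p_{MedCo} = 140/3 + (1/3)·(301/6), so (8/9)p_{MedCo} = 1141/18 and p_{MedCo} = 71.3125.
Then p_{RxPlus} = 301/6 + (1/3)·71.3125 = 73.9375.
q_{MedCo} = 205 − 3·71.3125 + 2·73.9375 = 138.9375.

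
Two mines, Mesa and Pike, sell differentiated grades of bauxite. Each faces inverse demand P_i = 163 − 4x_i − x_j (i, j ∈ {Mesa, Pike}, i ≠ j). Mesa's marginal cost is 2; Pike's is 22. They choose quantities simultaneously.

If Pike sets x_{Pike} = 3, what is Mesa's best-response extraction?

19.75

Mine Mesa's profit: π = x_{Mesa}(163 − 4x_{Mesa} − x_{Pike}) − 2x_{Mesa}.
∂π/∂x_{Mesa} = 161 − 8x_{Mesa} − x_{Pike} = 0 ⇒ x_{Mesa} = 20.125 − 0.125x_{Pike}.
At x_{Pike} = 3: x_{Mesa} = 20.125 − 0.125·3 = 19.75.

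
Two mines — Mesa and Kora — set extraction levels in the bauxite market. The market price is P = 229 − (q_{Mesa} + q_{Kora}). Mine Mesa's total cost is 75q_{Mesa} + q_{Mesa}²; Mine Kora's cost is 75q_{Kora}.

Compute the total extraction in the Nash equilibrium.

Mine Mesa's profit: π = q_{Mesa}(229 − (q_{Mesa} + q_{Kora})) − 75q_{Mesa} − q_{Mesa}².
∂π/∂q_{Mesa} = 154 − 4q_{Mesa} − q_{Kora} = 0, so q_{Mesa} = 38.5 − 0.25q_{Kora}.
For Kora: ∂π/∂q_{Kora} = 154 − 2q_{Kora} − q_{Mesa} = 0 ⇒ q_{Kora} = 77 − 0.5q_{Mesa}.
Substituting the second reaction function into the first: q_{Mesa} = 38.5 − 0.25(77 − 0.5q_{Mesa}), which gives 0.875q_{Mesa} = 19.25 ⇒ q_{Mesa} = 22.
Then q_{Kora} = 77 − 0.5·22 = 66.
Total extraction: 22 + 66 = 88.

88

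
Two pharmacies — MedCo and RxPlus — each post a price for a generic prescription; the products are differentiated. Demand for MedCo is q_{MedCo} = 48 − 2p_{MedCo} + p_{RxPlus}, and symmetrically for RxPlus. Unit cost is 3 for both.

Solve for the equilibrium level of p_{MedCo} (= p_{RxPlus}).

MedCo's profit: π = (p_{MedCo} − 3)(48 − 2p_{MedCo} + p_{RxPlus}).
∂π/∂p_{MedCo} = 54 − 4p_{MedCo} + p_{RxPlus} = 0 ⇒ p_{MedCo} = 13.5 + 0.25p_{RxPlus}.
The game is symmetric, so in equilibrium p_{RxPlus} = p_{MedCo}: the reaction function gives 0.75p_{MedCo} = 13.5, hence p_{MedCo} = 18.

18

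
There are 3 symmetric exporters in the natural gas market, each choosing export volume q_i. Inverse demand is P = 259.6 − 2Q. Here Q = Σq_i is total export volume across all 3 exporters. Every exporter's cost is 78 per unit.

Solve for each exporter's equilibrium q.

A representative exporter's profit is π_i = q_i(259.6 − 2Q) − 78q_i, with Q = q_i + Σ_{j≠i} q_j.
First-order condition: 181.6 − 4q_i − 2Σ_{j≠i} q_j = 0.
With identical exporters, set every q_j = q: then 181.6 − 4q − 4q = 0, i.e. q = 181.6/8 = 22.7.

22.7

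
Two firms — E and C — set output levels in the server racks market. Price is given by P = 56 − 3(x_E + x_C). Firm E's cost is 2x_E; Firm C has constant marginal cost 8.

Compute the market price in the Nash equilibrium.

Firm E's profit: π = x_E(56 − 3(x_E + x_C)) − 2x_E.
∂π/∂x_E = 54 − 6x_E − 3x_C = 0, so x_E = 9 − 0.5x_C.
By the same steps for C: x_C = 8 − 0.5x_E.
Substituting the second reaction function into the first: x_E = 9 − 0.5(8 − 0.5x_E), which gives 0.75x_E = 5 ⇒ x_E = 20/3.
Then x_C = 8 − 0.5·(20/3) = 14/3.
Equilibrium price: P = 56 − 3·(34/3) = 22.

22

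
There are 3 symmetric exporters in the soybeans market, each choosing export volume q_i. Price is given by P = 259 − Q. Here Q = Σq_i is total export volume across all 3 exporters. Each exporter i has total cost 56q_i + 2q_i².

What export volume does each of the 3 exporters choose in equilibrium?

25.375

A representative exporter's profit is π_i = q_i(259 − Q) − 56q_i − 2q_i², with Q = q_i + Σ_{j≠i} q_j.
First-order condition: 203 − 6q_i − Σ_{j≠i} q_j = 0.
Imposing symmetry (q_j = q for all j) turns Σ_{j≠i} q_j into 2q, so 203 = 8q and q = 25.375.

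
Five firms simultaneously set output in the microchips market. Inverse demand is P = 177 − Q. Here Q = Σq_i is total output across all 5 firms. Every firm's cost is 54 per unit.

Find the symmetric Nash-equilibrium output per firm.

20.5

A representative firm's profit is π_i = q_i(177 − Q) − 54q_i, with Q = q_i + Σ_{j≠i} q_j.
First-order condition: 123 − 2q_i − Σ_{j≠i} q_j = 0.
With identical firms, set every q_j = q: then 123 − 2q − 4q = 0, i.e. q = 123/6 = 20.5.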